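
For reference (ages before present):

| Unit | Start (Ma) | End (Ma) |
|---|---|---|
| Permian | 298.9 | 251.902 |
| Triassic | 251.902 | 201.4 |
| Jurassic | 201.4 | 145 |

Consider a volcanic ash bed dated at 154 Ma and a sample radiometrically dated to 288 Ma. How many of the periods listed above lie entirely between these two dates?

1

288 Ma sits inside the Permian (298.9–251.902) and 154 Ma inside the Jurassic (201.4–145); neither of those is wholly between the two dates.
The listed periods lying completely between them are Triassic — 1 in all.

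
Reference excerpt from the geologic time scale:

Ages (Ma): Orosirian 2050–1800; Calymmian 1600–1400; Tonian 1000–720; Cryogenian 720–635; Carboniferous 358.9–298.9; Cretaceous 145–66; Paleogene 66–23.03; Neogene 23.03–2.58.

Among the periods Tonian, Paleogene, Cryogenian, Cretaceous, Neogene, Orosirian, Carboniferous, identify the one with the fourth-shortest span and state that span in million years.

Start − end for each: Tonian 1000 − 720 = 280; Paleogene 66 − 23.03 = 42.97; Cryogenian 720 − 635 = 85; Cretaceous 145 − 66 = 79; Neogene 23.03 − 2.58 = 20.45; Orosirian 2050 − 1800 = 250; Carboniferous 358.9 − 298.9 = 60.
Ranking these from shortest: Neogene < Paleogene < Carboniferous < Cretaceous < Cryogenian < Orosirian < Tonian.
Position 4 in that ranking is Cretaceous, which lasted 79 Myr.

Cretaceous, 79 million years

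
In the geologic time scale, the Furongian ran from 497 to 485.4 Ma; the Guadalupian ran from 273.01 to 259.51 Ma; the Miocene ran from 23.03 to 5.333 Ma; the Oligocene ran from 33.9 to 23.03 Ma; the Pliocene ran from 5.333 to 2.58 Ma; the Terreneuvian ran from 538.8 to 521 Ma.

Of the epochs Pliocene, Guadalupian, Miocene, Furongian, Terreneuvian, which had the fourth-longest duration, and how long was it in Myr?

Durations: Pliocene 2.753; Guadalupian 13.5; Miocene 17.697; Furongian 11.6; Terreneuvian 17.8 Myr.
Sorted longest-first: Terreneuvian (17.8), Miocene (17.697), Guadalupian (13.5), Furongian (11.6), Pliocene (2.753).
The fourth longest is Furongian at 11.6 Myr.

Furongian, 11.6 million years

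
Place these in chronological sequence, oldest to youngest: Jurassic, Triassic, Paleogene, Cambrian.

Group by era (each group listed oldest first) — Paleozoic: Cambrian; Mesozoic: Triassic, Jurassic; Cenozoic: Paleogene. The eras run Paleozoic → Mesozoic → Cenozoic. Concatenating the groups in that era order gives oldest to youngest directly.

Cambrian, then Triassic, then Jurassic, then Paleogene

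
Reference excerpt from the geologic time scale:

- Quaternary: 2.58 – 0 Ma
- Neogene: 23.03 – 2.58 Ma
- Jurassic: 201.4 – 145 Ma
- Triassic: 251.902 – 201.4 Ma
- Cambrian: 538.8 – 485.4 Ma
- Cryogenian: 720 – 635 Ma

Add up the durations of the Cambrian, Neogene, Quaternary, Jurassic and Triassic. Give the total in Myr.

Duration is start − end for each: (538.8 − 485.4) + (23.03 − 2.58) + (2.58 − 0) + (201.4 − 145) + (251.902 − 201.4).
That is 53.4 + 20.45 + 2.58 + 56.4 + 50.502, which totals 183.332 million years.

183.332 million years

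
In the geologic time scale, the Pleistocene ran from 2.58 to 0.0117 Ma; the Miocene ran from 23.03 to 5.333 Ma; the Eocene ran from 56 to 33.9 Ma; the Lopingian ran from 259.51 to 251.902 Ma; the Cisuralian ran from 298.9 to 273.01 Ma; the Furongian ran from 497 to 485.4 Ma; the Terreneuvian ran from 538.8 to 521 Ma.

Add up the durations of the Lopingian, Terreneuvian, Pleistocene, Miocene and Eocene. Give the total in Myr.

Each duration: Lopingian = 7.608; Terreneuvian = 17.8; Pleistocene = 2.5683; Miocene = 17.697; Eocene = 22.1.
Sum: 7.608 + 17.8 + 2.5683 + 17.697 + 22.1 = 67.7733 Myr.

67.7733 million years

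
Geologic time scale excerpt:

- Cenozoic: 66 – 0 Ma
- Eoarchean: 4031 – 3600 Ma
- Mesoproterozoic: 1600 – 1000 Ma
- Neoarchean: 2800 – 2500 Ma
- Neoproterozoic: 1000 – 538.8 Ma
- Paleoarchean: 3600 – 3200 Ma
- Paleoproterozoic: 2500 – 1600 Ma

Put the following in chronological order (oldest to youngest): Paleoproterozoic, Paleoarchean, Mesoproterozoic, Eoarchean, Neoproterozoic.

The oldest of these is Eoarchean (starts 4031 Ma) and the youngest is Neoproterozoic (ends 538.8 Ma).
In between, by decreasing start age: Paleoarchean (3600), Paleoproterozoic (2500), Mesoproterozoic (1600).

Eoarchean, Paleoarchean, Paleoproterozoic, Mesoproterozoic, Neoproterozoic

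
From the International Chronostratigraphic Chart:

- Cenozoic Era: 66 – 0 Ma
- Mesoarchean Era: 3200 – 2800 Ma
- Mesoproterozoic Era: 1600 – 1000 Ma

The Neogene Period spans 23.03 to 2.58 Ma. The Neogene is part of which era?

Cenozoic

The Neogene (23.03–2.58 Ma) lies entirely within 66–0 Ma, the Cenozoic Era.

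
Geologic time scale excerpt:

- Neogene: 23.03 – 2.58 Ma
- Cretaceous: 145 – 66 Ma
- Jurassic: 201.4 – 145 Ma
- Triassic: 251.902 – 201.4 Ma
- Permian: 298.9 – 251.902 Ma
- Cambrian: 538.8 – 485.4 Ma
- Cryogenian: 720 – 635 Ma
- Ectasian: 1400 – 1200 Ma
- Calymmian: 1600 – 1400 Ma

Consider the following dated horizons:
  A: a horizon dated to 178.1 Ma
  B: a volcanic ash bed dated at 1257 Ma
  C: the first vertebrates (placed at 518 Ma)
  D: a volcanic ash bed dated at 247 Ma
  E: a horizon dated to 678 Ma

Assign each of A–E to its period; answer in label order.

Match each age against the start–end ranges in the excerpt: A = 178.1 Ma → Jurassic (201.4–145); B = 1257 Ma → Ectasian (1400–1200); C = 518 Ma → Cambrian (538.8–485.4); D = 247 Ma → Triassic (251.902–201.4); E = 678 Ma → Cryogenian (720–635).

A — Jurassic; B — Ectasian; C — Cambrian; D — Triassic; E — Cryogenian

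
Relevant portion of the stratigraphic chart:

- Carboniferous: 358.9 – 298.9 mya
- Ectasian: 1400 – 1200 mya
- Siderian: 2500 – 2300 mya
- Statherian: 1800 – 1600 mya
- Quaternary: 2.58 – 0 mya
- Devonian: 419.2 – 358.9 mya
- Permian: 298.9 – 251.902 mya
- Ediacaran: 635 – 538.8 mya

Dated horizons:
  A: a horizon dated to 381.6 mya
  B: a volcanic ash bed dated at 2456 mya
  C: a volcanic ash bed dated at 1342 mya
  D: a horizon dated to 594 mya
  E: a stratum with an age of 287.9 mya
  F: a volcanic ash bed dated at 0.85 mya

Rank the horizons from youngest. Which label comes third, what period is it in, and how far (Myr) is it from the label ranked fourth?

A, in the Devonian; 212.4 million years to D

Sorted youngest-first by Ma: F (0.85), E (287.9), A (381.6), D (594), C (1342), B (2456).
The third youngest is A at 381.6 Ma, which lies in 419.2–358.9 Ma: the Devonian.
The fourth youngest is D at 594 Ma; separation = |381.6 − 594| = 212.4 Myr.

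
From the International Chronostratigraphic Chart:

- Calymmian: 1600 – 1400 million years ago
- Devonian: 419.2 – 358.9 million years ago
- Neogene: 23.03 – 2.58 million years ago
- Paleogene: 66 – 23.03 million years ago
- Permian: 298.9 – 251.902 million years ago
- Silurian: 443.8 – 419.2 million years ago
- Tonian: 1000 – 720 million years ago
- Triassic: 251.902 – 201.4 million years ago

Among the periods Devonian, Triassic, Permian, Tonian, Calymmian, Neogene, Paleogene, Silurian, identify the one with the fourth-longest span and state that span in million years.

Triassic, 50.502 million years

Durations: Devonian 60.3; Triassic 50.502; Permian 46.998; Tonian 280; Calymmian 200; Neogene 20.45; Paleogene 42.97; Silurian 24.6 Myr.
Sorted longest-first: Tonian (280), Calymmian (200), Devonian (60.3), Triassic (50.502), Permian (46.998), Paleogene (42.97), Silurian (24.6), Neogene (20.45).
The fourth longest is Triassic at 50.502 Myr.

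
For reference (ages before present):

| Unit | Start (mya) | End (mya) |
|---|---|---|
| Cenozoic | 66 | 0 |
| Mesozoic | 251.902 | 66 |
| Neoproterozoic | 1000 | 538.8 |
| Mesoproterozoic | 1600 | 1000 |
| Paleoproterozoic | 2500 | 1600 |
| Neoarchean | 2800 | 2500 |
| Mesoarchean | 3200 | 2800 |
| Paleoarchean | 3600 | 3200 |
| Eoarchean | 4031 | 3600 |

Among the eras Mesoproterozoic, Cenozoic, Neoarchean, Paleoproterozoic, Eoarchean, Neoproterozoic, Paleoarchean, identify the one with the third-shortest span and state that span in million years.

Paleoarchean, 400 million years

Start − end for each: Mesoproterozoic 1600 − 1000 = 600; Cenozoic 66 − 0 = 66; Neoarchean 2800 − 2500 = 300; Paleoproterozoic 2500 − 1600 = 900; Eoarchean 4031 − 3600 = 431; Neoproterozoic 1000 − 538.8 = 461.2; Paleoarchean 3600 − 3200 = 400.
Ranking these from shortest: Cenozoic < Neoarchean < Paleoarchean < Eoarchean < Neoproterozoic < Mesoproterozoic < Paleoproterozoic.
Position 3 in that ranking is Paleoarchean, which lasted 400 Myr.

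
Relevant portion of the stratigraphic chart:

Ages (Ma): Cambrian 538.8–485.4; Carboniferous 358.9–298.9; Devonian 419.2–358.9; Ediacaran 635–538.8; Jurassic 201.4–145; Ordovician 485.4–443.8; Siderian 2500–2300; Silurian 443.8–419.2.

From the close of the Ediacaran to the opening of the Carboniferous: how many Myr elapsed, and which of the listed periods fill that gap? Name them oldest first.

The Ediacaran closes at 538.8 Ma and the Carboniferous opens at 358.9 Ma, so the interval is 538.8 − 358.9 = 179.9 Myr.
A period fits inside if it starts at or after 538.8 Ma and ends at or before 358.9 Ma; oldest first that gives Cambrian, Ordovician, Silurian, Devonian.

179.9 million years; Cambrian, Ordovician, Silurian, Devonian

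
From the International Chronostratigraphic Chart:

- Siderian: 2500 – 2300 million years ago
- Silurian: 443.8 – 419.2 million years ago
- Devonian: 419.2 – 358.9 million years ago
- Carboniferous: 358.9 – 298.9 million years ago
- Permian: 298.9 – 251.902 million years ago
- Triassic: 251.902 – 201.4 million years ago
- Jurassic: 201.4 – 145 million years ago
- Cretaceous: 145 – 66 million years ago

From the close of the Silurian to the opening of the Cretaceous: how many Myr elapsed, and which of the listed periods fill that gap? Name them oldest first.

274.2 million years; Devonian, Carboniferous, Permian, Triassic, Jurassic

End of Silurian = 419.2 Ma; start of Cretaceous = 145 Ma.
Gap = 419.2 − 145 = 274.2 Myr.
Periods wholly inside 419.2–145 Ma: Devonian (419.2–358.9), Carboniferous (358.9–298.9), Permian (298.9–251.902), Triassic (251.902–201.4), Jurassic (201.4–145).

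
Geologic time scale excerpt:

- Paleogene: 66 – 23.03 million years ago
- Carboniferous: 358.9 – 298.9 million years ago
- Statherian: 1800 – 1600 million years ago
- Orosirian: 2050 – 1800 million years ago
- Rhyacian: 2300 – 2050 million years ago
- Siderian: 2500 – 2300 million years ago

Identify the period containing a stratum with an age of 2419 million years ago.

Siderian

2419 Ma lies between 2500 and 2300 Ma, so it falls in the Siderian.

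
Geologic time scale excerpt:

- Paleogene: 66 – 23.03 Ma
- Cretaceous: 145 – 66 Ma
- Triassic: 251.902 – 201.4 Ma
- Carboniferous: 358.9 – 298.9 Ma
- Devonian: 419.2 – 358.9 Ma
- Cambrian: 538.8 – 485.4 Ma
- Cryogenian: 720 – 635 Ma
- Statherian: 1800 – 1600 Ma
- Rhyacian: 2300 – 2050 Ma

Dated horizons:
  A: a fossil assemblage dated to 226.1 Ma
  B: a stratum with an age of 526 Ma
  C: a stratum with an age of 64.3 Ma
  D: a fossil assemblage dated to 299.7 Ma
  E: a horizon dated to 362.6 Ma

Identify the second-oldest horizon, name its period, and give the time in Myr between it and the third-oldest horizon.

E, in the Devonian; 62.9 million years to D

Larger Ma means older, so oldest first: B 526 > E 362.6 > D 299.7 > A 226.1 > C 64.3.
Counting 2 along gives E (362.6 Ma); the excerpt puts that inside the Devonian, 419.2–358.9 Ma.
Next in line is D (299.7 Ma), and 362.6 − 299.7 = 62.9 Myr.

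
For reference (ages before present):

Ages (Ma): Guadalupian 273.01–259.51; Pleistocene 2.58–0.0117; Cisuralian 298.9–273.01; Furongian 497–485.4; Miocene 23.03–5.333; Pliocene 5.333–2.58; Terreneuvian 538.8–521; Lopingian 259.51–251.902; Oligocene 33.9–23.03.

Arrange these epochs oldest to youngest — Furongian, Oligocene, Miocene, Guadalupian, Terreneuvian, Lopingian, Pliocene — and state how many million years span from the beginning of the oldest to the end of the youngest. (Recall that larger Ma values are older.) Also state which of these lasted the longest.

From the excerpt: Furongian 497–485.4; Oligocene 33.9–23.03; Miocene 23.03–5.333; Guadalupian 273.01–259.51; Terreneuvian 538.8–521; Lopingian 259.51–251.902; Pliocene 5.333–2.58 (Ma).
Larger Ma is earlier, so the oldest is Terreneuvian and the youngest is Pliocene; oldest to youngest: Terreneuvian, Furongian, Guadalupian, Lopingian, Oligocene, Miocene, Pliocene.
Oldest start 538.8 minus youngest end 2.58 gives 536.22 Myr overall.
Individual lengths (start − end): Pliocene 2.753; Guadalupian 13.5; Furongian 11.6; Terreneuvian 17.8; Lopingian 7.608; Oligocene 10.87; Miocene 17.697. The largest is Terreneuvian at 17.8 Myr.

Terreneuvian, Furongian, Guadalupian, Lopingian, Oligocene, Miocene, Pliocene; total span 536.22 Myr; longest is Terreneuvian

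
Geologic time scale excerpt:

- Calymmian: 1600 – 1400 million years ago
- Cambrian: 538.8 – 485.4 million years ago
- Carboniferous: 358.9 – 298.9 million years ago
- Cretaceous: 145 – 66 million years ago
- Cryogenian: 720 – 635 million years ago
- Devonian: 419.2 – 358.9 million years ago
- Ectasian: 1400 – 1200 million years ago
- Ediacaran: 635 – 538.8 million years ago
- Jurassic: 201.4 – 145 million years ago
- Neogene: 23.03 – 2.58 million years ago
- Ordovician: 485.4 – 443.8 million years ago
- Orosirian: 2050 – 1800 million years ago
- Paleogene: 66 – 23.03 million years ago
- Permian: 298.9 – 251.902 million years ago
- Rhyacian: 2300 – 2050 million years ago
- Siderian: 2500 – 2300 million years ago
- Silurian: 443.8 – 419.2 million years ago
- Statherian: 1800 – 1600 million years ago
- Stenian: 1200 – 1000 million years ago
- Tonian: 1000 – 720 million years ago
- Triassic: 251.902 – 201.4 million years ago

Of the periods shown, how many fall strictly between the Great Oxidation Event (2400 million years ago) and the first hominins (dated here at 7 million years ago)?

19

The older date is 2400 Ma and the younger is 7 Ma.
Periods with start < 2400 and end > 7 Ma: Rhyacian (2300–2050), Orosirian (2050–1800), Statherian (1800–1600), Calymmian (1600–1400), Ectasian (1400–1200), Stenian (1200–1000), Tonian (1000–720), Cryogenian (720–635), Ediacaran (635–538.8), Cambrian (538.8–485.4), Ordovician (485.4–443.8), Silurian (443.8–419.2), Devonian (419.2–358.9), Carboniferous (358.9–298.9), Permian (298.9–251.902), Triassic (251.902–201.4), Jurassic (201.4–145), Cretaceous (145–66), Paleogene (66–23.03).
That is 19 complete periods.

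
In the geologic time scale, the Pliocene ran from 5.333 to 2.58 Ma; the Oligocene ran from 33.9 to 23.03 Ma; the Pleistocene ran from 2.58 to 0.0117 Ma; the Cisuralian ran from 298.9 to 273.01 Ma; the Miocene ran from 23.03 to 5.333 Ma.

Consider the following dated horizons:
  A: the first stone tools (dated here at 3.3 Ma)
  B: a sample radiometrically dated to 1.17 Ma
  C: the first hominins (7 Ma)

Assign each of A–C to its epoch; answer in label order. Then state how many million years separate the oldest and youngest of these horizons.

A — Pliocene; B — Pleistocene; C — Miocene; span 5.83 million years

A: 3.3 Ma lies in 5.333–2.58 Ma, so Pliocene.
B: 1.17 Ma lies in 2.58–0.0117 Ma, so Pleistocene.
C: 7 Ma lies in 23.03–5.333 Ma, so Miocene.
Oldest = 7 Ma, youngest = 1.17 Ma → span 5.83 Myr.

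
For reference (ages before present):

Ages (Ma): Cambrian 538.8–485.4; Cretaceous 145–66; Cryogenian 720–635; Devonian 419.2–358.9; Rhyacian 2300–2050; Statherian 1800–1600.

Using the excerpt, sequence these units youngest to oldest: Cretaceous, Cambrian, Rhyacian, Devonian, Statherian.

Read off each span (Ma): Cretaceous 145–66; Cambrian 538.8–485.4; Rhyacian 2300–2050; Devonian 419.2–358.9; Statherian 1800–1600.
Larger Ma is older, so oldest→youngest is Rhyacian, Statherian, Cambrian, Devonian, Cretaceous; reverse it for youngest→oldest.

Cretaceous → Devonian → Cambrian → Statherian → Rhyacian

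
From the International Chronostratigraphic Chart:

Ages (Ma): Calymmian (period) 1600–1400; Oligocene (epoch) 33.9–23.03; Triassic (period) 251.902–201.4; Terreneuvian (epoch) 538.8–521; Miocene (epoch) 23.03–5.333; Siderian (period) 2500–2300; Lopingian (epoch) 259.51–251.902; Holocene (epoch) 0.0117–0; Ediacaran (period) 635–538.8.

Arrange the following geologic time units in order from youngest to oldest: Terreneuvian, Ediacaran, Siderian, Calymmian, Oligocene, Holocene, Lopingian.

The oldest of these is Siderian (starts 2500 Ma) and the youngest is Holocene (ends 0 Ma).
In between, by decreasing start age: Calymmian (1600), Ediacaran (635), Terreneuvian (538.8), Lopingian (259.51), Oligocene (33.9).
Listing youngest first means reversing that sequence.

Holocene, Oligocene, Lopingian, Terreneuvian, Ediacaran, Calymmian, Siderian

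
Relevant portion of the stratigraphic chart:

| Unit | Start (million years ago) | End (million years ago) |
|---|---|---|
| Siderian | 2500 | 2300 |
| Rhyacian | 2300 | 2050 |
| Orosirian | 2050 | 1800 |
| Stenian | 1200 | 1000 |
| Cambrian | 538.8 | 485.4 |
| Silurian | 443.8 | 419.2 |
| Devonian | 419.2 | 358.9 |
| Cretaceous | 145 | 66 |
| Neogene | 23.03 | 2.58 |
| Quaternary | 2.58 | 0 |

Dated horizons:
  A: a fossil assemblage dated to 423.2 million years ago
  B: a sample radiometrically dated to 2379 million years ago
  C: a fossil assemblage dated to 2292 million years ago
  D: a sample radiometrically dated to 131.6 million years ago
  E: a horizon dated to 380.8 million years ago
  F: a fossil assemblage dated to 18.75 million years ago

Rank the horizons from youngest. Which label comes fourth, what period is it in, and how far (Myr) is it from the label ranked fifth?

A, in the Silurian; 1868.8 million years to C

Smaller Ma means younger, so youngest first: F 18.75 < D 131.6 < E 380.8 < A 423.2 < C 2292 < B 2379.
Counting 4 along gives A (423.2 Ma); the excerpt puts that inside the Silurian, 443.8–419.2 Ma.
Next in line is C (2292 Ma), and 2292 − 423.2 = 1868.8 Myr.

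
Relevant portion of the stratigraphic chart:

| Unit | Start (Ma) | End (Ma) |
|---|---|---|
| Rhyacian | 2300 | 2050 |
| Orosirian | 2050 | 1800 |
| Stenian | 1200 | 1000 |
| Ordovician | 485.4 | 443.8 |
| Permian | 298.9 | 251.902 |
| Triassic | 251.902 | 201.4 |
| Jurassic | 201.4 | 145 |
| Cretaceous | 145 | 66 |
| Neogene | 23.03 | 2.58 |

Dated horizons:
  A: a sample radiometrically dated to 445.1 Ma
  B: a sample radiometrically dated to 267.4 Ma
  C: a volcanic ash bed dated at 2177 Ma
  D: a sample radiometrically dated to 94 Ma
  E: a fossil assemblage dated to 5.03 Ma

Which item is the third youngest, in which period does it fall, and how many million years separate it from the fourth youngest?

B, in the Permian; 177.7 million years to A

Smaller Ma means younger, so youngest first: E 5.03 < D 94 < B 267.4 < A 445.1 < C 2177.
Counting 3 along gives B (267.4 Ma); the excerpt puts that inside the Permian, 298.9–251.902 Ma.
Next in line is A (445.1 Ma), and 445.1 − 267.4 = 177.7 Myr.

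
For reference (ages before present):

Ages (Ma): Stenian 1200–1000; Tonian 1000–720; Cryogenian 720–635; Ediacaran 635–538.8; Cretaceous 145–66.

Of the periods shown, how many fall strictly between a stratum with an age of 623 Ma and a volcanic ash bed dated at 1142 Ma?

2

The older date is 1142 Ma and the younger is 623 Ma.
Periods with start < 1142 and end > 623 Ma: Tonian (1000–720), Cryogenian (720–635).
That is 2 complete periods.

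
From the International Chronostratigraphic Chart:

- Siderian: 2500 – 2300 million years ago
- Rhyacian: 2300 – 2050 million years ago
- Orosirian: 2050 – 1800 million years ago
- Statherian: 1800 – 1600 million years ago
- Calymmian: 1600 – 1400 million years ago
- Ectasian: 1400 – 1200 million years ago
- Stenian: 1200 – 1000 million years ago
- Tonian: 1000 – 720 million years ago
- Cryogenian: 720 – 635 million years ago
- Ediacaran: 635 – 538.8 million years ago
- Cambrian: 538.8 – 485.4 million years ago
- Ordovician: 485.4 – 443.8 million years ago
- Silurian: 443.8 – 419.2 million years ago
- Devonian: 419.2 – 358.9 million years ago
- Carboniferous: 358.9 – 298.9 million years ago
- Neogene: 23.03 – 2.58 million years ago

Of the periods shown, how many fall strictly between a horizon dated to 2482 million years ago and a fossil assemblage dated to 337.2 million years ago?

13

2482 Ma sits inside the Siderian (2500–2300) and 337.2 Ma inside the Carboniferous (358.9–298.9); neither of those is wholly between the two dates.
The listed periods lying completely between them are Rhyacian, Orosirian, Statherian, Calymmian, Ectasian, Stenian, Tonian, Cryogenian, Ediacaran, Cambrian, Ordovician, Silurian, Devonian — 13 in all.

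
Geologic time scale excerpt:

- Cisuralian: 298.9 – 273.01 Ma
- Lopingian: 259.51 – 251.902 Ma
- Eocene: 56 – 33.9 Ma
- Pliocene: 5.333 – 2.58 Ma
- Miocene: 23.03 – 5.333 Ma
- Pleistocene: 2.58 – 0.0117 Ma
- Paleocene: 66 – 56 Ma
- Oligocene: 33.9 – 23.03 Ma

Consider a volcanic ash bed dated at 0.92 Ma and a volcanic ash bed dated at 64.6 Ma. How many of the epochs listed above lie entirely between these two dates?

64.6 Ma sits inside the Paleocene (66–56) and 0.92 Ma inside the Pleistocene (2.58–0.0117); neither of those is wholly between the two dates.
The listed epochs lying completely between them are Eocene, Oligocene, Miocene, Pliocene — 4 in all.

4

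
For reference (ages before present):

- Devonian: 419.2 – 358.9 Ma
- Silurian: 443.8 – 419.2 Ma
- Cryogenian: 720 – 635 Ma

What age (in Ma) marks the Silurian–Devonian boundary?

The Silurian ends and the Devonian begins at 419.2 Ma.

419.2 Ma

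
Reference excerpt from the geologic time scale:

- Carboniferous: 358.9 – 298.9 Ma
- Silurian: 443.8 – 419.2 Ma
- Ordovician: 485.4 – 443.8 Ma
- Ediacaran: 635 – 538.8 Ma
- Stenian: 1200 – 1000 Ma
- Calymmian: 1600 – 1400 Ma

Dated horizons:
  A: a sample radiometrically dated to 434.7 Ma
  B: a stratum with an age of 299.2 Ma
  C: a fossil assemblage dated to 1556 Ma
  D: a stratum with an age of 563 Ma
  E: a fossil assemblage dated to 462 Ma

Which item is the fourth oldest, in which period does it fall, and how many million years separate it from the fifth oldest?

A, in the Silurian; 135.5 million years to B

Larger Ma means older, so oldest first: C 1556 > D 563 > E 462 > A 434.7 > B 299.2.
Counting 4 along gives A (434.7 Ma); the excerpt puts that inside the Silurian, 443.8–419.2 Ma.
Next in line is B (299.2 Ma), and 434.7 − 299.2 = 135.5 Myr.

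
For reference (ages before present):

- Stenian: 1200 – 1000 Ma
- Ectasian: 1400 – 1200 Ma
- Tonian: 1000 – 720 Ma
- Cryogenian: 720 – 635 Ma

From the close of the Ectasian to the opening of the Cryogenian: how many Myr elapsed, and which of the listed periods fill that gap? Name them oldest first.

End of Ectasian = 1200 Ma; start of Cryogenian = 720 Ma.
Gap = 1200 − 720 = 480 Myr.
Periods wholly inside 1200–720 Ma: Stenian (1200–1000), Tonian (1000–720).

480 million years; Stenian, Tonian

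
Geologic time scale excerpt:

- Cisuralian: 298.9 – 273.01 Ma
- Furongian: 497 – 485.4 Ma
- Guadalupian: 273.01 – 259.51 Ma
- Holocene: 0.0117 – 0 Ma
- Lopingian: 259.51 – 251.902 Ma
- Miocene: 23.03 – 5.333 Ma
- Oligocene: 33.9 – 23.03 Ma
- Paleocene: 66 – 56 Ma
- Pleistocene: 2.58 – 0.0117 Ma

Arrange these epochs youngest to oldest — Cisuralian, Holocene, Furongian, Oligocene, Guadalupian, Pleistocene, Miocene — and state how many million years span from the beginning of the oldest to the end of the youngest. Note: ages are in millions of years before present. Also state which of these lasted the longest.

Holocene, Pleistocene, Miocene, Oligocene, Guadalupian, Cisuralian, Furongian; total span 497 Myr; longest is Cisuralian

Start ages (Ma): Furongian 497, Cisuralian 298.9, Guadalupian 273.01, Oligocene 33.9, Miocene 23.03, Pleistocene 2.58, Holocene 0.0117.
Ordered youngest to oldest: Holocene, Pleistocene, Miocene, Oligocene, Guadalupian, Cisuralian, Furongian.
Span = 497 − 0 = 497 Myr.
Durations: Oligocene 10.87, Furongian 11.6, Cisuralian 25.89, Holocene 0.0117, Guadalupian 13.5, Pleistocene 2.5683, Miocene 17.697 → longest is Cisuralian (25.89 Myr).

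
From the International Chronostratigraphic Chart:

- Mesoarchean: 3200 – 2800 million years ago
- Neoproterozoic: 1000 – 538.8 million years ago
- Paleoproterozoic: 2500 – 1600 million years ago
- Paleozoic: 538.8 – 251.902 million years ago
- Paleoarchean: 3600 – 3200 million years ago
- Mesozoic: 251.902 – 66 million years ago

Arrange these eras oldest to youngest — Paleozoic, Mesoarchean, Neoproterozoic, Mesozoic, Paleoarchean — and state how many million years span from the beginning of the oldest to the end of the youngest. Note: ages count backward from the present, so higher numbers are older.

Paleoarchean, Mesoarchean, Neoproterozoic, Paleozoic, Mesozoic; total span 3534 Myr

From the excerpt: Paleozoic 538.8–251.902; Mesoarchean 3200–2800; Neoproterozoic 1000–538.8; Mesozoic 251.902–66; Paleoarchean 3600–3200 (Ma).
Larger Ma is earlier, so the oldest is Paleoarchean and the youngest is Mesozoic; oldest to youngest: Paleoarchean, Mesoarchean, Neoproterozoic, Paleozoic, Mesozoic.
Oldest start 3600 minus youngest end 66 gives 3534 Myr overall.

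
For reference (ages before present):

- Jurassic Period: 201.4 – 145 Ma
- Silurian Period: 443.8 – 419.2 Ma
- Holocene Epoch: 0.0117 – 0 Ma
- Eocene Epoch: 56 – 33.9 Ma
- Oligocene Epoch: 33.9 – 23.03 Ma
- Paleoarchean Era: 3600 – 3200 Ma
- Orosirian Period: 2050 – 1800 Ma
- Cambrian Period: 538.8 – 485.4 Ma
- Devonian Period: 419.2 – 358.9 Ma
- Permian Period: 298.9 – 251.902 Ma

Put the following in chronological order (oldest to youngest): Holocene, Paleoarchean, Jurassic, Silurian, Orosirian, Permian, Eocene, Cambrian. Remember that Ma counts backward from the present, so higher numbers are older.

Paleoarchean → Orosirian → Cambrian → Silurian → Permian → Jurassic → Eocene → Holocene

Sorting by start age (descending Ma, since larger Ma = older): Paleoarchean start 3600, Orosirian start 2050, Cambrian start 538.8, Silurian start 443.8, Permian start 298.9, Jurassic start 201.4, Eocene start 56, Holocene start 0.0117.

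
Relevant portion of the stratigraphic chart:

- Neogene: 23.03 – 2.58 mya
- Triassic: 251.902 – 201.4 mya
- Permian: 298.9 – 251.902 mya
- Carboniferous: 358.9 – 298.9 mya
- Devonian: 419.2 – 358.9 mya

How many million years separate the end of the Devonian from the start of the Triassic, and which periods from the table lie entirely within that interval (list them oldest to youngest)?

106.998 million years; Carboniferous, Permian

The Devonian closes at 358.9 Ma and the Triassic opens at 251.902 Ma, so the interval is 358.9 − 251.902 = 106.998 Myr.
A period fits inside if it starts at or after 358.9 Ma and ends at or before 251.902 Ma; oldest first that gives Carboniferous, Permian.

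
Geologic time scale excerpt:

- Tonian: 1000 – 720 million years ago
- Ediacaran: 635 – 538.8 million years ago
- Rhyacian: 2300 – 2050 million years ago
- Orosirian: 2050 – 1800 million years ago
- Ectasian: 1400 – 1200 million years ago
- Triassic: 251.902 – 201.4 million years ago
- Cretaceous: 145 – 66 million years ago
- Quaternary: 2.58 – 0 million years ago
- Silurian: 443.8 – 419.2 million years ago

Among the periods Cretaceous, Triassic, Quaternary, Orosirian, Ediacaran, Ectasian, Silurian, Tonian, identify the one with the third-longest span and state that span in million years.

Durations: Cretaceous 79; Triassic 50.502; Quaternary 2.58; Orosirian 250; Ediacaran 96.2; Ectasian 200; Silurian 24.6; Tonian 280 Myr.
Sorted longest-first: Tonian (280), Orosirian (250), Ectasian (200), Ediacaran (96.2), Cretaceous (79), Triassic (50.502), Silurian (24.6), Quaternary (2.58).
The third longest is Ectasian at 200 Myr.

Ectasian, 200 million years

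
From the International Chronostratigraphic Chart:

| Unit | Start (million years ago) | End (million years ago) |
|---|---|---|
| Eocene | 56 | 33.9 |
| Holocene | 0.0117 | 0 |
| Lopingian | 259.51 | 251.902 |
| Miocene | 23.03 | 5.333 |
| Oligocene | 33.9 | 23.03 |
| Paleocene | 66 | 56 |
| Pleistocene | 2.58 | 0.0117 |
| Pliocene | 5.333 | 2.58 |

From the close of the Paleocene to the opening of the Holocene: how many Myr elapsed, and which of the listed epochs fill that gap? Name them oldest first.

The Paleocene closes at 56 Ma and the Holocene opens at 0.0117 Ma, so the interval is 56 − 0.0117 = 55.9883 Myr.
An epoch fits inside if it starts at or after 56 Ma and ends at or before 0.0117 Ma; oldest first that gives Eocene, Oligocene, Miocene, Pliocene, Pleistocene.

55.9883 million years; Eocene, Oligocene, Miocene, Pliocene, Pleistocene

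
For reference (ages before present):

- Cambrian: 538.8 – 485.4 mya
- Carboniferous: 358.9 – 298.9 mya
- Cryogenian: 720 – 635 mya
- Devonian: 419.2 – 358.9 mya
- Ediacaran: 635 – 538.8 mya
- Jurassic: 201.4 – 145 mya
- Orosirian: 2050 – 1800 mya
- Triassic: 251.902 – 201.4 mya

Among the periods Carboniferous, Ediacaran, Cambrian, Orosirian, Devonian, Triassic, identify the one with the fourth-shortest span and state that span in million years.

Durations: Carboniferous 60; Ediacaran 96.2; Cambrian 53.4; Orosirian 250; Devonian 60.3; Triassic 50.502 Myr.
Sorted shortest-first: Triassic (50.502), Cambrian (53.4), Carboniferous (60), Devonian (60.3), Ediacaran (96.2), Orosirian (250).
The fourth shortest is Devonian at 60.3 Myr.

Devonian, 60.3 million years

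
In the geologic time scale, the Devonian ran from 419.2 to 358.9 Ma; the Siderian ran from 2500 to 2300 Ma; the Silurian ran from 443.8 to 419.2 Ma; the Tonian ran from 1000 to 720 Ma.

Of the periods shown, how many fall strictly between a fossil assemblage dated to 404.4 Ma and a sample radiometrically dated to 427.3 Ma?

0

Checking each listed span, none has both start < 427.3 Ma and end > 404.4 Ma — every period straddles one of the two dates or lies outside them — so the count is 0.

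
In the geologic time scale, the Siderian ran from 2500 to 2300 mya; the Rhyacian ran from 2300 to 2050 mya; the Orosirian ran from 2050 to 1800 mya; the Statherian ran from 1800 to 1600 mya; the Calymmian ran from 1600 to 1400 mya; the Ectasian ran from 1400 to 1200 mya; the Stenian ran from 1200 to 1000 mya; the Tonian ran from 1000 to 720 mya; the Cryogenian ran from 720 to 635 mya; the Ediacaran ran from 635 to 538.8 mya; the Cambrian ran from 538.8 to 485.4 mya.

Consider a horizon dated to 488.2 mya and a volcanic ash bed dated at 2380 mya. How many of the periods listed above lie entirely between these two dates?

9

2380 Ma sits inside the Siderian (2500–2300) and 488.2 Ma inside the Cambrian (538.8–485.4); neither of those is wholly between the two dates.
The listed periods lying completely between them are Rhyacian, Orosirian, Statherian, Calymmian, Ectasian, Stenian, Tonian, Cryogenian, Ediacaran — 9 in all.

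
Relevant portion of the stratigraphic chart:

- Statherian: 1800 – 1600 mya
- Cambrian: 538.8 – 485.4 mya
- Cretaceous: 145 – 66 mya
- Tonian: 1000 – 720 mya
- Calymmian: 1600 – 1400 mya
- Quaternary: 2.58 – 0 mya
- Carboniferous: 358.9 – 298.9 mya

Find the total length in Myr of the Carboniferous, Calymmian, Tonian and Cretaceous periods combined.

619 million years

Each duration: Carboniferous = 60; Calymmian = 200; Tonian = 280; Cretaceous = 79.
Sum: 60 + 200 + 280 + 79 = 619 Myr.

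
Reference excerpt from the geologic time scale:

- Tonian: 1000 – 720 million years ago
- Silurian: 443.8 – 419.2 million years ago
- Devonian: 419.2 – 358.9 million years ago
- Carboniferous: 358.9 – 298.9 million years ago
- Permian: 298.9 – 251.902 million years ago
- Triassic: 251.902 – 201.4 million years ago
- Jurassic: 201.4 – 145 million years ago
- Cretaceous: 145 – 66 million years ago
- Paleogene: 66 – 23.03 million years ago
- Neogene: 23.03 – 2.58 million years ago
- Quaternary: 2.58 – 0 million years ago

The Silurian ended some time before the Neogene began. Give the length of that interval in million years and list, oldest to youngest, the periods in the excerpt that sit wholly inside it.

396.17 million years; Devonian, Carboniferous, Permian, Triassic, Jurassic, Cretaceous, Paleogene

The Silurian closes at 419.2 Ma and the Neogene opens at 23.03 Ma, so the interval is 419.2 − 23.03 = 396.17 Myr.
A period fits inside if it starts at or after 419.2 Ma and ends at or before 23.03 Ma; oldest first that gives Devonian, Carboniferous, Permian, Triassic, Jurassic, Cretaceous, Paleogene.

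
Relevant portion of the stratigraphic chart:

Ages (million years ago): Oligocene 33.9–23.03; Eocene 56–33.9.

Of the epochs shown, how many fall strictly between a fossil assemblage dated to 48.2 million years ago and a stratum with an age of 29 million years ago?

Checking each listed span, none has both start < 48.2 Ma and end > 29 Ma — every epoch straddles one of the two dates or lies outside them — so the count is 0.

0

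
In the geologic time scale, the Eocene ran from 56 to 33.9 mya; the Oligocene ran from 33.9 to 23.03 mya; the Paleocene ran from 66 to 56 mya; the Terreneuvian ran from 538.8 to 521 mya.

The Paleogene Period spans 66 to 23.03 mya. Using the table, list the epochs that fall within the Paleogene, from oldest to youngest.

Epochs with both bounds inside 66–23.03 Ma: Paleocene (66–56), Eocene (56–33.9), Oligocene (33.9–23.03).

Paleocene, Eocene, Oligocene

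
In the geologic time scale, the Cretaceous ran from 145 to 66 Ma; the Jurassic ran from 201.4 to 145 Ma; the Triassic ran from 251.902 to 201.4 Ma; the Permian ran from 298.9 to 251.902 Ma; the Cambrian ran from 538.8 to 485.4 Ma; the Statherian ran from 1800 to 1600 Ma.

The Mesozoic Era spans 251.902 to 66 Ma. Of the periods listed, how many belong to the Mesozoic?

Periods inside 251.902–66 Ma: Triassic, Jurassic, Cretaceous — 3 in total.

3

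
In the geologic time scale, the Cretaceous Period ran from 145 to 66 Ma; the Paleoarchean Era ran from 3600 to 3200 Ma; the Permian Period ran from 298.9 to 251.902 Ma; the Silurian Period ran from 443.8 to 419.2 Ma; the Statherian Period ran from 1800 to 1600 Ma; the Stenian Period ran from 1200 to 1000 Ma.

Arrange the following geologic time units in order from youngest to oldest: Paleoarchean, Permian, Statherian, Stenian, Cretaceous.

Read off each span (Ma): Paleoarchean 3600–3200; Permian 298.9–251.902; Statherian 1800–1600; Stenian 1200–1000; Cretaceous 145–66.
Larger Ma is older, so oldest→youngest is Paleoarchean, Statherian, Stenian, Permian, Cretaceous; reverse it for youngest→oldest.

Cretaceous, Permian, Stenian, Statherian, Paleoarchean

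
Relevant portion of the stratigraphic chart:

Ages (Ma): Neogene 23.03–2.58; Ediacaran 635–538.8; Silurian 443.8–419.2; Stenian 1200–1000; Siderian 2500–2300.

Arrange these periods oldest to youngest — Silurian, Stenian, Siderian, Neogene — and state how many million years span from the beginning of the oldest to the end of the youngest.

From the excerpt: Silurian 443.8–419.2; Stenian 1200–1000; Siderian 2500–2300; Neogene 23.03–2.58 (Ma).
Larger Ma is earlier, so the oldest is Siderian and the youngest is Neogene; oldest to youngest: Siderian, Stenian, Silurian, Neogene.
Oldest start 2500 minus youngest end 2.58 gives 2497.42 Myr overall.

Siderian, Stenian, Silurian, Neogene; total span 2497.42 Myr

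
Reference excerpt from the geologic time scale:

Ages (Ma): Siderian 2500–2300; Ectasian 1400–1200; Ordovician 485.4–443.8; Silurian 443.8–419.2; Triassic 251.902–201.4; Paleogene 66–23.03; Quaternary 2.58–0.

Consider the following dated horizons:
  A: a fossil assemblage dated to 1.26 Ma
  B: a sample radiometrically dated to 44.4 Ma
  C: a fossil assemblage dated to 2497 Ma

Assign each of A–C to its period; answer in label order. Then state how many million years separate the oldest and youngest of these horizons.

A: 1.26 Ma lies in 2.58–0 Ma, so Quaternary.
B: 44.4 Ma lies in 66–23.03 Ma, so Paleogene.
C: 2497 Ma lies in 2500–2300 Ma, so Siderian.
Oldest = 2497 Ma, youngest = 1.26 Ma → span 2495.74 Myr.

A — Quaternary; B — Paleogene; C — Siderian; span 2495.74 million years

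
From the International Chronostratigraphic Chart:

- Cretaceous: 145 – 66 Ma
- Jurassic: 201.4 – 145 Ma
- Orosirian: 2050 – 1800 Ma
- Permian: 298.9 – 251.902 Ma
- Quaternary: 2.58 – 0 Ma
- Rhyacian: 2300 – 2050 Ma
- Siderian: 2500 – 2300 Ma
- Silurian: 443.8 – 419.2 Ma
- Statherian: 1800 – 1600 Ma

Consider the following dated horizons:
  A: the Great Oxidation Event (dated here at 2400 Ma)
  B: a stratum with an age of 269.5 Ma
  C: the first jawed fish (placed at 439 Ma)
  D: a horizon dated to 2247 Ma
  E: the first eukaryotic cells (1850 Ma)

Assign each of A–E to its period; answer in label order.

A: 2400 Ma lies in 2500–2300 Ma, so Siderian.
B: 269.5 Ma lies in 298.9–251.902 Ma, so Permian.
C: 439 Ma lies in 443.8–419.2 Ma, so Silurian.
D: 2247 Ma lies in 2300–2050 Ma, so Rhyacian.
E: 1850 Ma lies in 2050–1800 Ma, so Orosirian.

A — Siderian; B — Permian; C — Silurian; D — Rhyacian; E — Orosirian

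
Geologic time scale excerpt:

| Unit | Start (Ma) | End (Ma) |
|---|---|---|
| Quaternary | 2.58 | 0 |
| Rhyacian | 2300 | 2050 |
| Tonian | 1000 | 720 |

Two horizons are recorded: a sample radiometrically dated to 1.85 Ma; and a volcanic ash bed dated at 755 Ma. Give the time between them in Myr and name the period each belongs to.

Elapsed time: 755 − 1.85 = 753.15 Myr.
1.85 Ma lies within 2.58–0 Ma: Quaternary.
755 Ma lies within 1000–720 Ma: Tonian.

753.15 million years apart; the first in the Quaternary, the second in the Tonian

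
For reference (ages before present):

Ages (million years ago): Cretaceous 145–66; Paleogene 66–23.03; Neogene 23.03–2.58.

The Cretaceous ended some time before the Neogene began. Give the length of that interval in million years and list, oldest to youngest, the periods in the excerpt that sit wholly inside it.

End of Cretaceous = 66 Ma; start of Neogene = 23.03 Ma.
Gap = 66 − 23.03 = 42.97 Myr.
Periods wholly inside 66–23.03 Ma: Paleogene (66–23.03).

42.97 million years; Paleogene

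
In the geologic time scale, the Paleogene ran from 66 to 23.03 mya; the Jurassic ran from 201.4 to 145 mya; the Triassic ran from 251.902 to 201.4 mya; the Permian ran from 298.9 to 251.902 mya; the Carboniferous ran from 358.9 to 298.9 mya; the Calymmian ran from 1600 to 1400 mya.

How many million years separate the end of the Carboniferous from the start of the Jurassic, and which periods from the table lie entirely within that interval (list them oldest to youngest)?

97.5 million years; Permian, Triassic

The Carboniferous closes at 298.9 Ma and the Jurassic opens at 201.4 Ma, so the interval is 298.9 − 201.4 = 97.5 Myr.
A period fits inside if it starts at or after 298.9 Ma and ends at or before 201.4 Ma; oldest first that gives Permian, Triassic.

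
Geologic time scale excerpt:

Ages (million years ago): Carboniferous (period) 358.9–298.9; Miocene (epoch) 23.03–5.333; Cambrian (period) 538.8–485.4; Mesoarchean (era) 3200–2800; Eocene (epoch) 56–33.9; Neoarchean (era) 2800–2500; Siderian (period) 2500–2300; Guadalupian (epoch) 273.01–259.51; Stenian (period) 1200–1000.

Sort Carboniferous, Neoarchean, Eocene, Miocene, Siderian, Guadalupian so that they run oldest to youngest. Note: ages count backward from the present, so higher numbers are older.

Read off each span (Ma): Carboniferous 358.9–298.9; Neoarchean 2800–2500; Eocene 56–33.9; Miocene 23.03–5.333; Siderian 2500–2300; Guadalupian 273.01–259.51.
Larger Ma is older, so oldest→youngest is Neoarchean, Siderian, Carboniferous, Guadalupian, Eocene, Miocene.

Neoarchean, Siderian, Carboniferous, Guadalupian, Eocene, Miocene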